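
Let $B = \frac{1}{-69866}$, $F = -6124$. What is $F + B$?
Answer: $- \frac{427859385}{69866} \approx -6124.0$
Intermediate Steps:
$B = - \frac{1}{69866} \approx -1.4313 \cdot 10^{-5}$
$F + B = -6124 - \frac{1}{69866} = - \frac{427859385}{69866}$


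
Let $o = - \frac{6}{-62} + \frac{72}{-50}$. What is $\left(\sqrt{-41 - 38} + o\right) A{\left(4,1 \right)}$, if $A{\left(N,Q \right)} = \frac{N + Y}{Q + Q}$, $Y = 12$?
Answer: $- \frac{8328}{775} + 8 i \sqrt{79} \approx -10.746 + 71.106 i$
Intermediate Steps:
$A{\left(N,Q \right)} = \frac{12 + N}{2 Q}$ ($A{\left(N,Q \right)} = \frac{N + 12}{Q + Q} = \frac{12 + N}{2 Q}$)
$o = - \frac{1041}{775}$ ($o = \left(-6\right) \left(- \frac{1}{62}\right) + 72 \left(- \frac{1}{50}\right) = \frac{3}{31} - \frac{36}{25} = - \frac{1041}{775} \approx -1.3432$)
$\left(\sqrt{-41 - 38} + o\right) A{\left(4,1 \right)} = \left(\sqrt{-41 - 38} - \frac{1041}{775}\right) \frac{12 + 4}{2 \cdot 1} = \left(\sqrt{-79} - \frac{1041}{775}\right) \frac{1}{2} \cdot 1 \cdot 16 = \left(i \sqrt{79} - \frac{1041}{775}\right) 8 = \left(- \frac{1041}{775} + i \sqrt{79}\right) 8 = - \frac{8328}{775} + 8 i \sqrt{79}$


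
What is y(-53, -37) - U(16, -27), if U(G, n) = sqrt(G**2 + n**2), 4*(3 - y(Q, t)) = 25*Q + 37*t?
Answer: 1353/2 - sqrt(985) ≈ 645.12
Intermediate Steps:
y(Q, t) = 3 - 37*t/4 - 25*Q/4 (y(Q, t) = 3 - (25*Q + 37*t)/4 = 3 + (-37*t/4 - 25*Q/4) = 3 - 37*t/4 - 25*Q/4)
y(-53, -37) - U(16, -27) = (3 - 37/4*(-37) - 25/4*(-53)) - sqrt(16**2 + (-27)**2) = (3 + 1369/4 + 1325/4) - sqrt(256 + 729) = 1353/2 - sqrt(985)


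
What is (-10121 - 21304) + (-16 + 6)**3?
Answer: -32425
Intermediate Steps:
(-10121 - 21304) + (-16 + 6)**3 = -31425 + (-10)**3 = -31425 - 1000 = -32425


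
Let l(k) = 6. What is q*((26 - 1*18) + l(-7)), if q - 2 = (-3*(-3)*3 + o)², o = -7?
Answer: 5628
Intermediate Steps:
q = 402 (q = 2 + (-3*(-3)*3 - 7)² = 2 + (9*3 - 7)² = 2 + (27 - 7)² = 2 + 20² = 2 + 400 = 402)
q*((26 - 1*18) + l(-7)) = 402*((26 - 1*18) + 6) = 402*((26 - 18) + 6) = 402*(8 + 6) = 402*14 = 5628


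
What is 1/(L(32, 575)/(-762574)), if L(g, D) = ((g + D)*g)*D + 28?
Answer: -381287/5584414 ≈ -0.068277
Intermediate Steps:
L(g, D) = 28 + D*g*(D + g) (L(g, D) = ((D + g)*g)*D + 28 = (g*(D + g))*D + 28 = D*g*(D + g) + 28 = 28 + D*g*(D + g))
1/(L(32, 575)/(-762574)) = 1/((28 + 575*32**2 + 32*575**2)/(-762574)) = 1/((28 + 575*1024 + 32*330625)*(-1/762574)) = 1/((28 + 588800 + 10580000)*(-1/762574)) = 1/(11168828*(-1/762574)) = 1/(-5584414/381287) = -381287/5584414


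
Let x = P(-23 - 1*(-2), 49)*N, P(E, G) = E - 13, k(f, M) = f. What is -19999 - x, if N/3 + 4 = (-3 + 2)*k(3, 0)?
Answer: -20713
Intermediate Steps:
P(E, G) = -13 + E
N = -21 (N = -12 + 3*((-3 + 2)*3) = -12 + 3*(-1*3) = -12 + 3*(-3) = -12 - 9 = -21)
x = 714 (x = (-13 + (-23 - 1*(-2)))*(-21) = (-13 + (-23 + 2))*(-21) = (-13 - 21)*(-21) = -34*(-21) = 714)
-19999 - x = -19999 - 1*714 = -19999 - 714 = -20713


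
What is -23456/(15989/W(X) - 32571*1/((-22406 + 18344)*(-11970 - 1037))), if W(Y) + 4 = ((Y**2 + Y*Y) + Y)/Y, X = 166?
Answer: -135908198401472/281586349789 ≈ -482.65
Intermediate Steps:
W(Y) = -4 + (Y + 2*Y**2)/Y (W(Y) = -4 + ((Y**2 + Y*Y) + Y)/Y = -4 + ((Y**2 + Y**2) + Y)/Y = -4 + (2*Y**2 + Y)/Y = -4 + (Y + 2*Y**2)/Y)
-23456/(15989/W(X) - 32571*1/((-22406 + 18344)*(-11970 - 1037))) = -23456/(15989/(-3 + 2*166) - 32571*1/((-22406 + 18344)*(-11970 - 1037))) = -23456/(15989/(-3 + 332) - 32571/((-4062*(-13007)))) = -23456/(15989/329 - 32571/52834434) = -23456/(15989*(1/329) - 32571*1/52834434) = -23456/(15989/329 - 10857/17611478) = -23456/281586349789/5794176262 = -23456*5794176262/281586349789 = -135908198401472/281586349789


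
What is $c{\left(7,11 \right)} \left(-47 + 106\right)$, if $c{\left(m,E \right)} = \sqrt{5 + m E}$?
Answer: $59 \sqrt{82} \approx 534.27$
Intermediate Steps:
$c{\left(m,E \right)} = \sqrt{5 + E m}$
$c{\left(7,11 \right)} \left(-47 + 106\right) = \sqrt{5 + 11 \cdot 7} \left(-47 + 106\right) = \sqrt{5 + 77} \cdot 59 = \sqrt{82} \cdot 59 = 59 \sqrt{82}$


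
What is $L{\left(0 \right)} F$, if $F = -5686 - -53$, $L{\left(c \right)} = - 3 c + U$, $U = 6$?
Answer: $-33798$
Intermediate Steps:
$L{\left(c \right)} = 6 - 3 c$ ($L{\left(c \right)} = - 3 c + 6 = 6 - 3 c$)
$F = -5633$ ($F = -5686 + 53 = -5633$)
$L{\left(0 \right)} F = \left(6 - 0\right) \left(-5633\right) = \left(6 + 0\right) \left(-5633\right) = 6 \left(-5633\right) = -33798$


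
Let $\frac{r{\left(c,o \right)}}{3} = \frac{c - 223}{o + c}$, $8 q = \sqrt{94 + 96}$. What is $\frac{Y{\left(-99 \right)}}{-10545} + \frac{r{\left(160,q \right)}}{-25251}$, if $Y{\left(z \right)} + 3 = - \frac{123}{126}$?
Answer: $\frac{648734101}{1530558306270} - \frac{12 \sqrt{190}}{328305085} \approx 0.00042335$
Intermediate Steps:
$q = \frac{\sqrt{190}}{8}$ ($q = \frac{\sqrt{94 + 96}}{8} = \frac{\sqrt{190}}{8} \approx 1.723$)
$r{\left(c,o \right)} = \frac{3 \left(-223 + c\right)}{c + o}$ ($r{\left(c,o \right)} = 3 \frac{c - 223}{o + c} = 3 \frac{-223 + c}{c + o} = \frac{3 \left(-223 + c\right)}{c + o}$)
$Y{\left(z \right)} = - \frac{167}{42}$ ($Y{\left(z \right)} = -3 - \frac{123}{126} = -3 - \frac{41}{42} = - \frac{167}{42}$)
$\frac{Y{\left(-99 \right)}}{-10545} + \frac{r{\left(160,q \right)}}{-25251} = - \frac{167}{42 \left(-10545\right)} + \frac{3 \frac{1}{160 + \frac{\sqrt{190}}{8}} \left(-223 + 160\right)}{-25251} = \left(- \frac{167}{42}\right) \left(- \frac{1}{10545}\right) + 3 \frac{1}{160 + \frac{\sqrt{190}}{8}} \left(-63\right) \left(- \frac{1}{25251}\right) = \frac{167}{442890} + - \frac{189}{160 + \frac{\sqrt{190}}{8}} \left(- \frac{1}{25251}\right) = \frac{167}{442890} + \frac{63}{8417 \left(160 + \frac{\sqrt{190}}{8}\right)}$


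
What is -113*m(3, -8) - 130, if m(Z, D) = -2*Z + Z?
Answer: 209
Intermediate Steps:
m(Z, D) = -Z
-113*m(3, -8) - 130 = -(-113)*3 - 130 = -113*(-3) - 130 = 339 - 130 = 209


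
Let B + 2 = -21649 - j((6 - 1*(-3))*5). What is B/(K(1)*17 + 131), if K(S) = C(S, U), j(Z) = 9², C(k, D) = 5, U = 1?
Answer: -1811/18 ≈ -100.61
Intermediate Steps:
j(Z) = 81
K(S) = 5
B = -21732 (B = -2 + (-21649 - 1*81) = -2 + (-21649 - 81) = -2 - 21730 = -21732)
B/(K(1)*17 + 131) = -21732/(5*17 + 131) = -21732/(85 + 131) = -21732/216 = -21732*1/216 = -1811/18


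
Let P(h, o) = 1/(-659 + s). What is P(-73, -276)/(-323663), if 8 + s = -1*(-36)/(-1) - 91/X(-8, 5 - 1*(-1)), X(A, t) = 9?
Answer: 9/2077269134 ≈ 4.3326e-9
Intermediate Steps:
s = -487/9 (s = -8 + (-1*(-36)/(-1) - 91/9) = -8 + (36*(-1) - 91*⅑) = -8 + (-36 - 91/9) = -8 - 415/9 = -487/9 ≈ -54.111)
P(h, o) = -9/6418 (P(h, o) = 1/(-659 - 487/9) = 1/(-6418/9) = -9/6418)
P(-73, -276)/(-323663) = -9/6418/(-323663) = -9/6418*(-1/323663) = 9/2077269134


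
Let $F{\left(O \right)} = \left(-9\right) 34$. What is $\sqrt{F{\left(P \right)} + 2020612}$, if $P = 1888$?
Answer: $\sqrt{2020306} \approx 1421.4$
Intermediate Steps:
$F{\left(O \right)} = -306$
$\sqrt{F{\left(P \right)} + 2020612} = \sqrt{-306 + 2020612} = \sqrt{2020306}$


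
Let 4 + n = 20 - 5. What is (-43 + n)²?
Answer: 1024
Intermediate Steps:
n = 11 (n = -4 + (20 - 5) = -4 + 15 = 11)
(-43 + n)² = (-43 + 11)² = (-32)² = 1024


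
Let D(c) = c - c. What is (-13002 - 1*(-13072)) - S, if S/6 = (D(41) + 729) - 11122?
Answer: 62428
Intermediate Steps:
D(c) = 0
S = -62358 (S = 6*((0 + 729) - 11122) = 6*(729 - 11122) = 6*(-10393) = -62358)
(-13002 - 1*(-13072)) - S = (-13002 - 1*(-13072)) - 1*(-62358) = (-13002 + 13072) + 62358 = 70 + 62358 = 62428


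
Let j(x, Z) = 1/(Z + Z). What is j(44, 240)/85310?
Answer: 1/40948800 ≈ 2.4421e-8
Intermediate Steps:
j(x, Z) = 1/(2*Z)
j(44, 240)/85310 = ((1/2)/240)/85310 = ((1/2)*(1/240))*(1/85310) = (1/480)*(1/85310) = 1/40948800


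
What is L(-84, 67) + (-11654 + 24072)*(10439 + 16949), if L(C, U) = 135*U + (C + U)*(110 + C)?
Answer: 340112787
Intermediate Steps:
L(C, U) = 135*U + (110 + C)*(C + U)
L(-84, 67) + (-11654 + 24072)*(10439 + 16949) = ((-84)² + 110*(-84) + 245*67 - 84*67) + (-11654 + 24072)*(10439 + 16949) = (7056 - 9240 + 16415 - 5628) + 12418*27388 = 8603 + 340104184 = 340112787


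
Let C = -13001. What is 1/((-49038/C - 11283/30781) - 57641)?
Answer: -400183781/23065630572226 ≈ -1.7350e-5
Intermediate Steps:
1/((-49038/C - 11283/30781) - 57641) = 1/((-49038/(-13001) - 11283/30781) - 57641) = 1/((-49038*(-1/13001) - 11283*1/30781) - 57641) = 1/((49038/13001 - 11283/30781) - 57641) = 1/(1362748395/400183781 - 57641) = 1/(-23065630572226/400183781) = -400183781/23065630572226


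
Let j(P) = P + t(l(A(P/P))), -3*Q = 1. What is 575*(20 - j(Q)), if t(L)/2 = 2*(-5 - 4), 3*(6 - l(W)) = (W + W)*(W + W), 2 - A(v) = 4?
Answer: 97175/3 ≈ 32392.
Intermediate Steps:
Q = -1/3 (Q = -1/3*1 = -1/3 ≈ -0.33333)
A(v) = -2 (A(v) = 2 - 1*4 = 2 - 4 = -2)
l(W) = 6 - 4*W**2/3 (l(W) = 6 - (W + W)*(W + W)/3 = 6 - 2*W*2*W/3 = 6 - 4*W**2/3)
t(L) = -36 (t(L) = 2*(2*(-5 - 4)) = 2*(2*(-9)) = 2*(-18) = -36)
j(P) = -36 + P (j(P) = P - 36 = -36 + P)
575*(20 - j(Q)) = 575*(20 - (-36 - 1/3)) = 575*(20 - 1*(-109/3)) = 575*(20 + 109/3) = 575*(169/3) = 97175/3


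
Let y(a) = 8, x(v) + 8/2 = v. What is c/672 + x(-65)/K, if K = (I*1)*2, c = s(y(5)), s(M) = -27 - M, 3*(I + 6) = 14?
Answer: 2479/96 ≈ 25.823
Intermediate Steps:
I = -4/3 (I = -6 + (1/3)*14 = -6 + 14/3 = -4/3 ≈ -1.3333)
x(v) = -4 + v
c = -35 (c = -27 - 1*8 = -27 - 8 = -35)
K = -8/3 (K = -4/3*1*2 = -4/3*2 = -8/3 ≈ -2.6667)
c/672 + x(-65)/K = -35/672 + (-4 - 65)/(-8/3) = -35*1/672 - 69*(-3/8) = -5/96 + 207/8 = 2479/96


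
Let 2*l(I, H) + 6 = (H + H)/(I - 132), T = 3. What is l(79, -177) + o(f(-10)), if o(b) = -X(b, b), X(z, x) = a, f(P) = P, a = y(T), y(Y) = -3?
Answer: 177/53 ≈ 3.3396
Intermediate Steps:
l(I, H) = -3 + H/(-132 + I) (l(I, H) = -3 + ((H + H)/(I - 132))/2 = -3 + ((2*H)/(-132 + I))/2 = -3 + (2*H/(-132 + I))/2 = -3 + H/(-132 + I))
a = -3
X(z, x) = -3
o(b) = 3 (o(b) = -1*(-3) = 3)
l(79, -177) + o(f(-10)) = (396 - 177 - 3*79)/(-132 + 79) + 3 = (396 - 177 - 237)/(-53) + 3 = -1/53*(-18) + 3 = 18/53 + 3 = 177/53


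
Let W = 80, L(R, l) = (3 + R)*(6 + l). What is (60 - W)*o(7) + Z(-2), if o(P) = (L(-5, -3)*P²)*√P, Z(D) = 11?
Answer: 11 + 5880*√7 ≈ 15568.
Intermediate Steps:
o(P) = -6*P^(5/2) (o(P) = ((18 + 3*(-3) + 6*(-5) - 5*(-3))*P²)*√P = ((18 - 9 - 30 + 15)*P²)*√P = (-6*P²)*√P = -6*P^(5/2))
(60 - W)*o(7) + Z(-2) = (60 - 1*80)*(-294*√7) + 11 = (60 - 80)*(-294*√7) + 11 = -(-5880)*√7 + 11 = 5880*√7 + 11 = 11 + 5880*√7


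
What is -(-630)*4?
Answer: 2520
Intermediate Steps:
-(-630)*4 = -90*(-28) = 2520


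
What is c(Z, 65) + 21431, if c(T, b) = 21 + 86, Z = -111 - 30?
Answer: 21538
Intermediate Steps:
Z = -141
c(T, b) = 107
c(Z, 65) + 21431 = 107 + 21431 = 21538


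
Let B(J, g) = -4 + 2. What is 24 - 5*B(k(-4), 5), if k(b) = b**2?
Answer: 34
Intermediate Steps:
B(J, g) = -2
24 - 5*B(k(-4), 5) = 24 - 5*(-2) = 24 + 10 = 34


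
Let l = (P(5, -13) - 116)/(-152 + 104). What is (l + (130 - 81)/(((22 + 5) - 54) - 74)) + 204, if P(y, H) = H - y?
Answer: 500087/2424 ≈ 206.31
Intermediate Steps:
l = 67/24 (l = ((-13 - 1*5) - 116)/(-152 + 104) = ((-13 - 5) - 116)/(-48) = (-18 - 116)*(-1/48) = -134*(-1/48) = 67/24 ≈ 2.7917)
(l + (130 - 81)/(((22 + 5) - 54) - 74)) + 204 = (67/24 + (130 - 81)/(((22 + 5) - 54) - 74)) + 204 = (67/24 + 49/((27 - 54) - 74)) + 204 = (67/24 + 49/(-27 - 74)) + 204 = (67/24 + 49/(-101)) + 204 = (67/24 + 49*(-1/101)) + 204 = (67/24 - 49/101) + 204 = 5591/2424 + 204 = 500087/2424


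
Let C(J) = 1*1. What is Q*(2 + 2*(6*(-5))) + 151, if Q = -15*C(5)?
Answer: 1021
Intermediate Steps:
C(J) = 1
Q = -15 (Q = -15*1 = -15)
Q*(2 + 2*(6*(-5))) + 151 = -15*(2 + 2*(6*(-5))) + 151 = -15*(2 + 2*(-30)) + 151 = -15*(2 - 60) + 151 = -15*(-58) + 151 = 870 + 151 = 1021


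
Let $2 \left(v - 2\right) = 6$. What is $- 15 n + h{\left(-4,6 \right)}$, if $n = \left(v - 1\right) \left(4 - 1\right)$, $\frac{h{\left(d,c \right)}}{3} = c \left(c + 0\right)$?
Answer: $-72$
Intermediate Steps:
$v = 5$ ($v = 2 + \frac{1}{2} \cdot 6 = 2 + 3 = 5$)
$h{\left(d,c \right)} = 3 c^{2}$ ($h{\left(d,c \right)} = 3 c \left(c + 0\right) = 3 c c = 3 c^{2}$)
$n = 12$ ($n = \left(5 - 1\right) \left(4 - 1\right) = 4 \cdot 3 = 12$)
$- 15 n + h{\left(-4,6 \right)} = \left(-15\right) 12 + 3 \cdot 6^{2} = -180 + 3 \cdot 36 = -180 + 108 = -72$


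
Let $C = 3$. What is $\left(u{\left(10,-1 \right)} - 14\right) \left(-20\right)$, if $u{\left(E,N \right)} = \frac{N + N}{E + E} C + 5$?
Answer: $186$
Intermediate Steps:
$u{\left(E,N \right)} = 5 + \frac{3 N}{E}$ ($u{\left(E,N \right)} = \frac{N + N}{E + E} 3 + 5 = \frac{2 N}{2 E} 3 + 5 = 2 N \frac{1}{2 E} 3 + 5 = \frac{N}{E} 3 + 5 = \frac{3 N}{E} + 5 = 5 + \frac{3 N}{E}$)
$\left(u{\left(10,-1 \right)} - 14\right) \left(-20\right) = \left(\left(5 + 3 \left(-1\right) \frac{1}{10}\right) - 14\right) \left(-20\right) = \left(\left(5 - \frac{3}{10}\right) - 14\right) \left(-20\right) = \left(\frac{47}{10} - 14\right) \left(-20\right) = \left(- \frac{93}{10}\right) \left(-20\right) = 186$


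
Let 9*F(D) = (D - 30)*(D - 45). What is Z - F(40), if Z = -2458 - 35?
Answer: -22387/9 ≈ -2487.4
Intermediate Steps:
F(D) = (-45 + D)*(-30 + D)/9 (F(D) = ((D - 30)*(D - 45))/9 = ((-30 + D)*(-45 + D))/9 = ((-45 + D)*(-30 + D))/9 = (-45 + D)*(-30 + D)/9)
Z = -2493
Z - F(40) = -2493 - (150 - 25/3*40 + (1/9)*40**2) = -2493 - (150 - 1000/3 + (1/9)*1600) = -2493 - (150 - 1000/3 + 1600/9) = -2493 - 1*(-50/9) = -2493 + 50/9 = -22387/9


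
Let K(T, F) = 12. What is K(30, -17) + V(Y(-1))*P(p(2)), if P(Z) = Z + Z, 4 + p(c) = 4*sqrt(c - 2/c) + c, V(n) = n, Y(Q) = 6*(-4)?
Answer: -84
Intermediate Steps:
Y(Q) = -24
p(c) = -4 + c + 4*sqrt(c - 2/c) (p(c) = -4 + (4*sqrt(c - 2/c) + c) = -4 + (c + 4*sqrt(c - 2/c)) = -4 + c + 4*sqrt(c - 2/c))
P(Z) = 2*Z
K(30, -17) + V(Y(-1))*P(p(2)) = 12 - 48*(-4 + 2 + 4*sqrt(2 - 2/2)) = 12 - 48*(-4 + 2 + 4*sqrt(2 - 2*1/2)) = 12 - 48*(-4 + 2 + 4*sqrt(2 - 1)) = 12 - 48*(-4 + 2 + 4*sqrt(1)) = 12 - 48*(-4 + 2 + 4*1) = 12 - 48*(-4 + 2 + 4) = 12 - 48*2 = 12 - 24*4 = 12 - 96 = -84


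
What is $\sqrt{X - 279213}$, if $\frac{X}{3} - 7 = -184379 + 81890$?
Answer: $i \sqrt{586659} \approx 765.94 i$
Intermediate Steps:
$X = -307446$ ($X = 21 + 3 \left(-184379 + 81890\right) = 21 + 3 \left(-102489\right) = 21 - 307467 = -307446$)
$\sqrt{X - 279213} = \sqrt{-307446 - 279213} = \sqrt{-586659} = i \sqrt{586659}$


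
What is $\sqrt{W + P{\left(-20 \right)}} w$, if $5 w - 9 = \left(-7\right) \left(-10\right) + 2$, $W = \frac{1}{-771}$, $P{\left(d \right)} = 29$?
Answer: $\frac{27 \sqrt{17238018}}{1285} \approx 87.238$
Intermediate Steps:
$W = - \frac{1}{771} \approx -0.001297$
$w = \frac{81}{5}$ ($w = \frac{9}{5} + \frac{\left(-7\right) \left(-10\right) + 2}{5} = \frac{9}{5} + \frac{70 + 2}{5} = \frac{9}{5} + \frac{1}{5} \cdot 72 = \frac{9}{5} + \frac{72}{5} = \frac{81}{5} \approx 16.2$)
$\sqrt{W + P{\left(-20 \right)}} w = \sqrt{- \frac{1}{771} + 29} \cdot \frac{81}{5} = \sqrt{\frac{22358}{771}} \cdot \frac{81}{5} = \frac{\sqrt{17238018}}{771} \cdot \frac{81}{5} = \frac{27 \sqrt{17238018}}{1285}$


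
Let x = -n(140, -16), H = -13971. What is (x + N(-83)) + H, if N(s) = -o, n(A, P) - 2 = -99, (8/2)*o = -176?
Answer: -13830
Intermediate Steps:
o = -44 (o = (¼)*(-176) = -44)
n(A, P) = -97 (n(A, P) = 2 - 99 = -97)
N(s) = 44 (N(s) = -1*(-44) = 44)
x = 97 (x = -1*(-97) = 97)
(x + N(-83)) + H = (97 + 44) - 13971 = 141 - 13971 = -13830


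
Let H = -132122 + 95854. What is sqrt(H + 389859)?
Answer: sqrt(353591) ≈ 594.63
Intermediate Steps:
H = -36268
sqrt(H + 389859) = sqrt(-36268 + 389859) = sqrt(353591)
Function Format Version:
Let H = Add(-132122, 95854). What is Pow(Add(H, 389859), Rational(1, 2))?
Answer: Pow(353591, Rational(1, 2)) ≈ 594.63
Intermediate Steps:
H = -36268
Pow(Add(H, 389859), Rational(1, 2)) = Pow(Add(-36268, 389859), Rational(1, 2)) = Pow(353591, Rational(1, 2))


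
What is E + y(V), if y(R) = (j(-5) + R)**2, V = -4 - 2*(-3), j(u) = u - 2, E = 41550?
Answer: 41575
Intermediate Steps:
j(u) = -2 + u
V = 2 (V = -4 + 6 = 2)
y(R) = (-7 + R)**2 (y(R) = ((-2 - 5) + R)**2 = (-7 + R)**2)
E + y(V) = 41550 + (-7 + 2)**2 = 41550 + (-5)**2 = 41550 + 25 = 41575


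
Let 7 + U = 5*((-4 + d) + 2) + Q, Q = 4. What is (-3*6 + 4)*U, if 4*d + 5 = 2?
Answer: 469/2 ≈ 234.50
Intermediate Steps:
d = -3/4 (d = -5/4 + (1/4)*2 = -5/4 + 1/2 = -3/4 ≈ -0.75000)
U = -67/4 (U = -7 + (5*((-4 - 3/4) + 2) + 4) = -7 + (5*(-19/4 + 2) + 4) = -7 + (5*(-11/4) + 4) = -7 + (-55/4 + 4) = -7 - 39/4 = -67/4 ≈ -16.750)
(-3*6 + 4)*U = (-3*6 + 4)*(-67/4) = (-18 + 4)*(-67/4) = -14*(-67/4) = 469/2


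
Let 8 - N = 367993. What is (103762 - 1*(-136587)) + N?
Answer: -127636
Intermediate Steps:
N = -367985 (N = 8 - 1*367993 = 8 - 367993 = -367985)
(103762 - 1*(-136587)) + N = (103762 - 1*(-136587)) - 367985 = (103762 + 136587) - 367985 = 240349 - 367985 = -127636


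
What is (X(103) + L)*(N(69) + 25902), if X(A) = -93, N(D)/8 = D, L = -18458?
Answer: -490748154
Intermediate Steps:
N(D) = 8*D
(X(103) + L)*(N(69) + 25902) = (-93 - 18458)*(8*69 + 25902) = -18551*(552 + 25902) = -18551*26454 = -490748154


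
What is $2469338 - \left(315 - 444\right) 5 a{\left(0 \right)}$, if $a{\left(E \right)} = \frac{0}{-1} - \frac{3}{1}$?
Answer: $2467403$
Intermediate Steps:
$a{\left(E \right)} = -3$ ($a{\left(E \right)} = 0 \left(-1\right) - 3 = 0 - 3 = -3$)
$2469338 - \left(315 - 444\right) 5 a{\left(0 \right)} = 2469338 - \left(315 - 444\right) 5 \left(-3\right) = 2469338 - \left(-129\right) \left(-15\right) = 2469338 - 1935 = 2467403$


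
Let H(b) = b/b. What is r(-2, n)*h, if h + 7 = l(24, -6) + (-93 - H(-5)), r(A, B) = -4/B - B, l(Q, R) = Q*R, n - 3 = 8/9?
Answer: 10843/9 ≈ 1204.8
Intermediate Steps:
n = 35/9 (n = 3 + 8/9 = 35/9 ≈ 3.8889)
H(b) = 1
r(A, B) = -B - 4/B
h = -245 (h = -7 + (24*(-6) + (-93 - 1*1)) = -7 + (-144 + (-93 - 1)) = -7 + (-144 - 94) = -7 - 238 = -245)
r(-2, n)*h = (-1*35/9 - 4/35/9)*(-245) = (-35/9 - 4*9/35)*(-245) = (-35/9 - 36/35)*(-245) = -1549/315*(-245) = 10843/9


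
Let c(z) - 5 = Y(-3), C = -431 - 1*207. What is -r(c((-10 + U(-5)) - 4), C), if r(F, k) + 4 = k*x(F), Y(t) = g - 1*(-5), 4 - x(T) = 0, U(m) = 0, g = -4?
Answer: 2556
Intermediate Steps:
x(T) = 4 (x(T) = 4 - 1*0 = 4 + 0 = 4)
C = -638 (C = -431 - 207 = -638)
Y(t) = 1 (Y(t) = -4 - 1*(-5) = -4 + 5 = 1)
c(z) = 6 (c(z) = 5 + 1 = 6)
r(F, k) = -4 + 4*k (r(F, k) = -4 + k*4 = -4 + 4*k)
-r(c((-10 + U(-5)) - 4), C) = -(-4 + 4*(-638)) = -(-4 - 2552) = -1*(-2556) = 2556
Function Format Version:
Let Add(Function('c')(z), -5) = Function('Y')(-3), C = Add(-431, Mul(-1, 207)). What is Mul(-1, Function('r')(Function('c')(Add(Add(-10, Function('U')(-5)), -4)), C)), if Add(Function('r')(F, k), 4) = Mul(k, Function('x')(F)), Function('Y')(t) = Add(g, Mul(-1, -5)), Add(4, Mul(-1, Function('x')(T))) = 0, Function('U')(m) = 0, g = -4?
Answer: 2556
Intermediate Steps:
Function('x')(T) = 4 (Function('x')(T) = Add(4, Mul(-1, 0)) = Add(4, 0) = 4)
C = -638 (C = Add(-431, -207) = -638)
Function('Y')(t) = 1 (Function('Y')(t) = Add(-4, Mul(-1, -5)) = Add(-4, 5) = 1)
Function('c')(z) = 6 (Function('c')(z) = Add(5, 1) = 6)
Function('r')(F, k) = Add(-4, Mul(4, k)) (Function('r')(F, k) = Add(-4, Mul(k, 4)) = Add(-4, Mul(4, k)))
Mul(-1, Function('r')(Function('c')(Add(Add(-10, Function('U')(-5)), -4)), C)) = Mul(-1, Add(-4, Mul(4, -638))) = Mul(-1, Add(-4, -2552)) = Mul(-1, -2556) = 2556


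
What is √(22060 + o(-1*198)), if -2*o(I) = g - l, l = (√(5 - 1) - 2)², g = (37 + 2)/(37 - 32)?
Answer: √2205610/10 ≈ 148.51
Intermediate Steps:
g = 39/5 ≈ 7.8000
l = 0 (l = (√4 - 2)² = (2 - 2)² = 0² = 0)
o(I) = -39/10 (o(I) = -(39/5 - 1*0)/2 = -(39/5 + 0)/2 = -½*39/5 = -39/10)
√(22060 + o(-1*198)) = √(22060 - 39/10) = √(220561/10) = √2205610/10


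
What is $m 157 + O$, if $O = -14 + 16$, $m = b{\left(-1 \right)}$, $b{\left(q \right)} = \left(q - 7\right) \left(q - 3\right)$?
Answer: $5026$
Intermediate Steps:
$b{\left(q \right)} = \left(-7 + q\right) \left(-3 + q\right)$ ($b{\left(q \right)} = \left(q - 7\right) \left(-3 + q\right) = \left(-7 + q\right) \left(-3 + q\right)$)
$m = 32$ ($m = 21 + \left(-1\right)^{2} - -10 = 21 + 1 + 10 = 32$)
$O = 2$
$m 157 + O = 32 \cdot 157 + 2 = 5024 + 2 = 5026$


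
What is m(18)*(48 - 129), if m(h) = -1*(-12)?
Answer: -972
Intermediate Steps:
m(h) = 12
m(18)*(48 - 129) = 12*(48 - 129) = 12*(-81) = -972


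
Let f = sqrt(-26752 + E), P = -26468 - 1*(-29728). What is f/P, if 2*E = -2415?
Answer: I*sqrt(111838)/6520 ≈ 0.051292*I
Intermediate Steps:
E = -2415/2 (E = (1/2)*(-2415) = -2415/2 ≈ -1207.5)
P = 3260 (P = -26468 + 29728 = 3260)
f = I*sqrt(111838)/2 (f = sqrt(-26752 - 2415/2) = sqrt(-55919/2) = I*sqrt(111838)/2 ≈ 167.21*I)
f/P = (I*sqrt(111838)/2)/3260 = (I*sqrt(111838)/2)*(1/3260) = I*sqrt(111838)/6520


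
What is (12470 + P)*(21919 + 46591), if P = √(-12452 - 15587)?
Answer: 854319700 + 68510*I*√28039 ≈ 8.5432e+8 + 1.1472e+7*I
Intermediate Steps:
P = I*√28039 (P = √(-28039) = I*√28039 ≈ 167.45*I)
(12470 + P)*(21919 + 46591) = (12470 + I*√28039)*(21919 + 46591) = (12470 + I*√28039)*68510 = 854319700 + 68510*I*√28039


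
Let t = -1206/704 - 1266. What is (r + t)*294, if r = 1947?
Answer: 35149023/176 ≈ 1.9971e+5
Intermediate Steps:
t = -446235/352 (t = -1206*1/704 - 1266 = -603/352 - 1266 = -446235/352 ≈ -1267.7)
(r + t)*294 = (1947 - 446235/352)*294 = (239109/352)*294 = 35149023/176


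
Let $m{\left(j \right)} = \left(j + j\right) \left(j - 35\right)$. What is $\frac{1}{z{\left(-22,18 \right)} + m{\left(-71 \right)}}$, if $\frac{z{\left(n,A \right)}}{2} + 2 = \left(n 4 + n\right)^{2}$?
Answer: $\frac{1}{39248} \approx 2.5479 \cdot 10^{-5}$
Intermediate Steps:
$m{\left(j \right)} = 2 j \left(-35 + j\right)$
$z{\left(n,A \right)} = -4 + 50 n^{2}$ ($z{\left(n,A \right)} = -4 + 2 \left(n 4 + n\right)^{2} = -4 + 2 \left(4 n + n\right)^{2} = -4 + 2 \left(5 n\right)^{2} = -4 + 2 \cdot 25 n^{2} = -4 + 50 n^{2}$)
$\frac{1}{z{\left(-22,18 \right)} + m{\left(-71 \right)}} = \frac{1}{\left(-4 + 50 \left(-22\right)^{2}\right) + 2 \left(-71\right) \left(-35 - 71\right)} = \frac{1}{\left(-4 + 50 \cdot 484\right) + 2 \left(-71\right) \left(-106\right)} = \frac{1}{\left(-4 + 24200\right) + 15052} = \frac{1}{24196 + 15052} = \frac{1}{39248}$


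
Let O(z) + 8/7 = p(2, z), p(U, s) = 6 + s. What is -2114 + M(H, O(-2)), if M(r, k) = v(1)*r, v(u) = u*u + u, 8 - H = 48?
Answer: -2194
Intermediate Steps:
O(z) = 34/7 + z (O(z) = -8/7 + (6 + z) = 34/7 + z)
H = -40 (H = 8 - 1*48 = 8 - 48 = -40)
v(u) = u + u² (v(u) = u² + u = u + u²)
M(r, k) = 2*r (M(r, k) = (1*(1 + 1))*r = (1*2)*r = 2*r)
-2114 + M(H, O(-2)) = -2114 + 2*(-40) = -2114 - 80 = -2194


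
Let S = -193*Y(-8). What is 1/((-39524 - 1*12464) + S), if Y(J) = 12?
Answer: -1/54304 ≈ -1.8415e-5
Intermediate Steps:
S = -2316 (S = -193*12 = -2316)
1/((-39524 - 1*12464) + S) = 1/((-39524 - 1*12464) - 2316) = 1/((-39524 - 12464) - 2316) = 1/(-51988 - 2316) = 1/(-54304) = -1/54304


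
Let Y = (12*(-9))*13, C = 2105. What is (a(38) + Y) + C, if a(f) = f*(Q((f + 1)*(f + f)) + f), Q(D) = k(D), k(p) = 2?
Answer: 2221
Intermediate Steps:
Q(D) = 2
Y = -1404 (Y = -108*13 = -1404)
a(f) = f*(2 + f)
(a(38) + Y) + C = (38*(2 + 38) - 1404) + 2105 = (38*40 - 1404) + 2105 = (1520 - 1404) + 2105 = 116 + 2105 = 2221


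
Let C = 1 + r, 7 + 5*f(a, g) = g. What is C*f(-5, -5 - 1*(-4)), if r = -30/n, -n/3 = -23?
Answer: -104/115 ≈ -0.90435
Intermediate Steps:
n = 69 (n = -3*(-23) = 69)
f(a, g) = -7/5 + g/5
r = -10/23 (r = -30/69 = -30*1/69 = -10/23 ≈ -0.43478)
C = 13/23 (C = 1 - 10/23 = 13/23 ≈ 0.56522)
C*f(-5, -5 - 1*(-4)) = 13*(-7/5 + (-5 - 1*(-4))/5)/23 = 13*(-7/5 + (-5 + 4)/5)/23 = 13*(-7/5 + (⅕)*(-1))/23 = 13*(-7/5 - ⅕)/23 = (13/23)*(-8/5) = -104/115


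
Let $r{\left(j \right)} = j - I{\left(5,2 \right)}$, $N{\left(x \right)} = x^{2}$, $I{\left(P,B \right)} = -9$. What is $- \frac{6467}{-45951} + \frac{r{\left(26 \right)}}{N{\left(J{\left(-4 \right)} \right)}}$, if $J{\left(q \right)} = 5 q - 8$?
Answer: $\frac{954059}{5146512} \approx 0.18538$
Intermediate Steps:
$J{\left(q \right)} = -8 + 5 q$
$r{\left(j \right)} = 9 + j$ ($r{\left(j \right)} = j - -9 = j + 9 = 9 + j$)
$- \frac{6467}{-45951} + \frac{r{\left(26 \right)}}{N{\left(J{\left(-4 \right)} \right)}} = - \frac{6467}{-45951} + \frac{9 + 26}{\left(-8 + 5 \left(-4\right)\right)^{2}} = \left(-6467\right) \left(- \frac{1}{45951}\right) + \frac{35}{\left(-8 - 20\right)^{2}} = \frac{6467}{45951} + \frac{35}{\left(-28\right)^{2}} = \frac{6467}{45951} + \frac{35}{784} = \frac{6467}{45951} + 35 \cdot \frac{1}{784} = \frac{6467}{45951} + \frac{5}{112} = \frac{954059}{5146512}$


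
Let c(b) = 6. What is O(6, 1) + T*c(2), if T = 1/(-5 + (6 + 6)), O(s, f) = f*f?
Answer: 13/7 ≈ 1.8571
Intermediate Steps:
O(s, f) = f²
T = ⅐ (T = 1/(-5 + 12) = 1/7 = ⅐ ≈ 0.14286)
O(6, 1) + T*c(2) = 1² + (⅐)*6 = 1 + 6/7 = 13/7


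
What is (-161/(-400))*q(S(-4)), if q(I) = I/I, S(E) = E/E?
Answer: 161/400 ≈ 0.40250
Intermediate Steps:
S(E) = 1
q(I) = 1
(-161/(-400))*q(S(-4)) = -161/(-400)*1 = -161*(-1/400)*1 = (161/400)*1 = 161/400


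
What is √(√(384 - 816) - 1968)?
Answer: 2*√(-492 + 3*I*√3) ≈ 0.23426 + 44.363*I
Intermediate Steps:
√(√(384 - 816) - 1968) = √(√(-432) - 1968) = √(12*I*√3 - 1968) = √(-1968 + 12*I*√3)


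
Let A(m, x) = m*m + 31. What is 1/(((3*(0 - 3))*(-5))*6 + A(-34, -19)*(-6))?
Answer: -1/6852 ≈ -0.00014594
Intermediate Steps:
A(m, x) = 31 + m**2 (A(m, x) = m**2 + 31 = 31 + m**2)
1/(((3*(0 - 3))*(-5))*6 + A(-34, -19)*(-6)) = 1/(((3*(0 - 3))*(-5))*6 + (31 + (-34)**2)*(-6)) = 1/(((3*(-3))*(-5))*6 + (31 + 1156)*(-6)) = 1/(-9*(-5)*6 + 1187*(-6)) = 1/(45*6 - 7122) = 1/(270 - 7122) = 1/(-6852) = -1/6852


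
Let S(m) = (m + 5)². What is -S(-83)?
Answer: -6084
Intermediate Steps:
S(m) = (5 + m)²
-S(-83) = -(5 - 83)² = -1*(-78)² = -1*6084 = -6084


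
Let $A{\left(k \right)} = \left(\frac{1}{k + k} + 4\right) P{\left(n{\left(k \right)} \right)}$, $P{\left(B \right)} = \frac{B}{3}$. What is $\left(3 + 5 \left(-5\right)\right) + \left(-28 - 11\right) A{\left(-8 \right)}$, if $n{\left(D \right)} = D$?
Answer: $\frac{775}{2} \approx 387.5$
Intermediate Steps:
$P{\left(B \right)} = \frac{B}{3}$ ($P{\left(B \right)} = B \frac{1}{3} = \frac{B}{3}$)
$A{\left(k \right)} = \frac{k \left(4 + \frac{1}{2 k}\right)}{3}$ ($A{\left(k \right)} = \left(\frac{1}{k + k} + 4\right) \frac{k}{3} = \left(\frac{1}{2 k} + 4\right) \frac{k}{3} = \left(4 + \frac{1}{2 k}\right) \frac{k}{3} = \frac{k \left(4 + \frac{1}{2 k}\right)}{3}$)
$\left(3 + 5 \left(-5\right)\right) + \left(-28 - 11\right) A{\left(-8 \right)} = \left(3 + 5 \left(-5\right)\right) + \left(-28 - 11\right) \left(\frac{1}{6} + \frac{4}{3} \left(-8\right)\right) = \left(3 - 25\right) - 39 \left(\frac{1}{6} - \frac{32}{3}\right) = -22 - - \frac{819}{2} = -22 + \frac{819}{2} = \frac{775}{2}$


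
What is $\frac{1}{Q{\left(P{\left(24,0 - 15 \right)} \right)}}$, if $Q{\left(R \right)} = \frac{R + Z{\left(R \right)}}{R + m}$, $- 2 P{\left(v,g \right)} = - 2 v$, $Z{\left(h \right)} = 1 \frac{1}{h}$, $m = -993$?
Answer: $- \frac{23256}{577} \approx -40.305$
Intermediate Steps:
$Z{\left(h \right)} = \frac{1}{h}$
$P{\left(v,g \right)} = v$ ($P{\left(v,g \right)} = - \frac{\left(-2\right) v}{2} = v$)
$Q{\left(R \right)} = \frac{R + \frac{1}{R}}{-993 + R}$ ($Q{\left(R \right)} = \frac{R + \frac{1}{R}}{R - 993} = \frac{R + \frac{1}{R}}{-993 + R}$)
$\frac{1}{Q{\left(P{\left(24,0 - 15 \right)} \right)}} = \frac{1}{\frac{1}{24} \frac{1}{-993 + 24} \left(1 + 24^{2}\right)} = \frac{1}{\frac{1}{24} \frac{1}{-969} \left(1 + 576\right)} = \frac{1}{\frac{1}{24} \left(- \frac{1}{969}\right) 577} = \frac{1}{- \frac{577}{23256}} = - \frac{23256}{577}$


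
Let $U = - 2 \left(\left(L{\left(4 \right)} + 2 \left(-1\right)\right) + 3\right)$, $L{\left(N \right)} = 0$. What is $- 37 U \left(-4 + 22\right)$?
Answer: $1332$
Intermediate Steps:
$U = -2$ ($U = - 2 \left(\left(0 + 2 \left(-1\right)\right) + 3\right) = - 2 \left(\left(0 - 2\right) + 3\right) = - 2 \left(-2 + 3\right) = \left(-2\right) 1 = -2$)
$- 37 U \left(-4 + 22\right) = \left(-37\right) \left(-2\right) \left(-4 + 22\right) = 74 \cdot 18 = 1332$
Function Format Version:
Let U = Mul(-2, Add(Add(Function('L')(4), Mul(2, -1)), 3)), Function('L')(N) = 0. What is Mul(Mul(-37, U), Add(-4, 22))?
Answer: 1332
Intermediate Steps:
U = -2 (U = Mul(-2, Add(Add(0, Mul(2, -1)), 3)) = Mul(-2, Add(Add(0, -2), 3)) = Mul(-2, Add(-2, 3)) = Mul(-2, 1) = -2)
Mul(Mul(-37, U), Add(-4, 22)) = Mul(Mul(-37, -2), Add(-4, 22)) = Mul(74, 18) = 1332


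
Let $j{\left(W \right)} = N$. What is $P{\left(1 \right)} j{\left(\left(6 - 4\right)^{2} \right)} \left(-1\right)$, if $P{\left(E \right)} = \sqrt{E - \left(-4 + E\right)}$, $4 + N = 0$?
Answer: $8$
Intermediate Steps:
$N = -4$ ($N = -4 + 0 = -4$)
$P{\left(E \right)} = 2$ ($P{\left(E \right)} = \sqrt{4} = 2$)
$j{\left(W \right)} = -4$
$P{\left(1 \right)} j{\left(\left(6 - 4\right)^{2} \right)} \left(-1\right) = 2 \left(-4\right) \left(-1\right) = \left(-8\right) \left(-1\right) = 8$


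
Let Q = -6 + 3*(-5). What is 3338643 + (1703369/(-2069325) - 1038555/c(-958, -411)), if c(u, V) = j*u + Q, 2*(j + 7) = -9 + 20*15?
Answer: 916819014440531999/274607704800 ≈ 3.3386e+6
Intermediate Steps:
Q = -21 (Q = -6 - 15 = -21)
j = 277/2 (j = -7 + (-9 + 20*15)/2 = -7 + (-9 + 300)/2 = -7 + (½)*291 = -7 + 291/2 = 277/2 ≈ 138.50)
c(u, V) = -21 + 277*u/2 (c(u, V) = 277*u/2 - 21 = -21 + 277*u/2)
3338643 + (1703369/(-2069325) - 1038555/c(-958, -411)) = 3338643 + (1703369/(-2069325) - 1038555/(-21 + (277/2)*(-958))) = 3338643 + (1703369*(-1/2069325) - 1038555/(-21 - 132683)) = 3338643 + (-1703369/2069325 - 1038555/(-132704)) = 3338643 + (-1703369/2069325 - 1038555*(-1/132704)) = 3338643 + (-1703369/2069325 + 1038555/132704) = 3338643 + 1923063945599/274607704800 = 916819014440531999/274607704800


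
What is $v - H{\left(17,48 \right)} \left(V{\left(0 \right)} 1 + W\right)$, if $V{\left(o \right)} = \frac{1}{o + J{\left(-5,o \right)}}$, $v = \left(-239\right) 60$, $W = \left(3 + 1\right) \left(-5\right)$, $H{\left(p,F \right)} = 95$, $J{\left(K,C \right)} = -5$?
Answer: $-12421$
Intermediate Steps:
$W = -20$ ($W = 4 \left(-5\right) = -20$)
$v = -14340$
$V{\left(o \right)} = \frac{1}{-5 + o}$ ($V{\left(o \right)} = \frac{1}{o - 5} = \frac{1}{-5 + o}$)
$v - H{\left(17,48 \right)} \left(V{\left(0 \right)} 1 + W\right) = -14340 - 95 \left(\frac{1}{-5 + 0} \cdot 1 - 20\right) = -14340 - 95 \left(\frac{1}{-5} \cdot 1 - 20\right) = -14340 - 95 \left(\left(- \frac{1}{5}\right) 1 - 20\right) = -14340 - 95 \left(- \frac{1}{5} - 20\right) = -14340 - 95 \left(- \frac{101}{5}\right) = -14340 - -1919 = -14340 + 1919 = -12421$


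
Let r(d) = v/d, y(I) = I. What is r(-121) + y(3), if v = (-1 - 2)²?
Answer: 354/121 ≈ 2.9256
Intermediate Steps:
v = 9 (v = (-3)² = 9)
r(d) = 9/d
r(-121) + y(3) = 9/(-121) + 3 = 9*(-1/121) + 3 = -9/121 + 3 = 354/121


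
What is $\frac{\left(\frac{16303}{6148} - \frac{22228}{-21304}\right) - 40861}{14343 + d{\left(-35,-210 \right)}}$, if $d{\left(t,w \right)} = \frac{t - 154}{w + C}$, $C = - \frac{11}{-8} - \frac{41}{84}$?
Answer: $- \frac{23499858790872067}{8250170080364940} \approx -2.8484$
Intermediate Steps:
$C = \frac{149}{168}$ ($C = \left(-11\right) \left(- \frac{1}{8}\right) - \frac{41}{84} = \frac{11}{8} - \frac{41}{84} = \frac{149}{168} \approx 0.8869$)
$d{\left(t,w \right)} = \frac{-154 + t}{\frac{149}{168} + w}$ ($d{\left(t,w \right)} = \frac{t - 154}{w + \frac{149}{168}} = \frac{-154 + t}{\frac{149}{168} + w}$)
$\frac{\left(\frac{16303}{6148} - \frac{22228}{-21304}\right) - 40861}{14343 + d{\left(-35,-210 \right)}} = \frac{\left(\frac{16303}{6148} - \frac{22228}{-21304}\right) - 40861}{14343 + \frac{168 \left(-154 - 35\right)}{149 + 168 \left(-210\right)}} = \frac{\left(16303 \cdot \frac{1}{6148} - - \frac{5557}{5326}\right) - 40861}{14343 + 168 \frac{1}{149 - 35280} \left(-189\right)} = \frac{\left(\frac{16303}{6148} + \frac{5557}{5326}\right) - 40861}{14343 + 168 \frac{1}{-35131} \left(-189\right)} = \frac{\frac{60497107}{16372124} - 40861}{14343 + 168 \left(- \frac{1}{35131}\right) \left(-189\right)} = - \frac{668920861657}{16372124 \left(14343 + \frac{31752}{35131}\right)} = - \frac{668920861657}{16372124 \cdot \frac{503915685}{35131}} = \left(- \frac{668920861657}{16372124}\right) \frac{35131}{503915685} = - \frac{23499858790872067}{8250170080364940}$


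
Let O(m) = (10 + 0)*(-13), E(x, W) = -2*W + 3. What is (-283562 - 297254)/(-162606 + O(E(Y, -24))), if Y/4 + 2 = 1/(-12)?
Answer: 36301/10171 ≈ 3.5691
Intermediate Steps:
Y = -25/3 (Y = -8 + 4/(-12) = -8 + 4*(-1/12) = -8 - 1/3 = -25/3 ≈ -8.3333)
E(x, W) = 3 - 2*W
O(m) = -130 (O(m) = 10*(-13) = -130)
(-283562 - 297254)/(-162606 + O(E(Y, -24))) = (-283562 - 297254)/(-162606 - 130) = -580816/(-162736) = -580816*(-1/162736) = 36301/10171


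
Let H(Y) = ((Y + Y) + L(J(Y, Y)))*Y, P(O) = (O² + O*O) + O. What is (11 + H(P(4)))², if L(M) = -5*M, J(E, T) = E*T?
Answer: 53211878329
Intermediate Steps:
P(O) = O + 2*O² (P(O) = (O² + O²) + O = 2*O² + O = O + 2*O²)
H(Y) = Y*(-5*Y² + 2*Y) (H(Y) = ((Y + Y) - 5*Y*Y)*Y = (2*Y - 5*Y²)*Y = (-5*Y² + 2*Y)*Y = Y*(-5*Y² + 2*Y))
(11 + H(P(4)))² = (11 + (4*(1 + 2*4))²*(2 - 20*(1 + 2*4)))² = (11 + (4*(1 + 8))²*(2 - 20*(1 + 8)))² = (11 + (4*9)²*(2 - 20*9))² = (11 + 36²*(2 - 5*36))² = (11 + 1296*(2 - 180))² = (11 + 1296*(-178))² = (11 - 230688)² = (-230677)² = 53211878329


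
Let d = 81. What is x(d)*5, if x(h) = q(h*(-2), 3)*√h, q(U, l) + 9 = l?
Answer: -270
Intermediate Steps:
q(U, l) = -9 + l
x(h) = -6*√h (x(h) = (-9 + 3)*√h = -6*√h)
x(d)*5 = -6*√81*5 = -6*9*5 = -54*5 = -270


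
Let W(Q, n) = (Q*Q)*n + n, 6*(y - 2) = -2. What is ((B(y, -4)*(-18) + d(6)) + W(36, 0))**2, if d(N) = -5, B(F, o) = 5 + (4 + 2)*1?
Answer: 41209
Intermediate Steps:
y = 5/3 (y = 2 + (1/6)*(-2) = 2 - 1/3 = 5/3 ≈ 1.6667)
B(F, o) = 11 (B(F, o) = 5 + 6*1 = 5 + 6 = 11)
W(Q, n) = n + n*Q**2 (W(Q, n) = Q**2*n + n = n*Q**2 + n = n + n*Q**2)
((B(y, -4)*(-18) + d(6)) + W(36, 0))**2 = ((11*(-18) - 5) + 0*(1 + 36**2))**2 = ((-198 - 5) + 0*(1 + 1296))**2 = (-203 + 0*1297)**2 = (-203 + 0)**2 = (-203)**2 = 41209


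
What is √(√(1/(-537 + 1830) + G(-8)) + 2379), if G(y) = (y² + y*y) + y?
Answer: √(3977328771 + 1293*√200623173)/1293 ≈ 48.887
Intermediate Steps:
G(y) = y + 2*y² (G(y) = (y² + y²) + y = 2*y² + y = y + 2*y²)
√(√(1/(-537 + 1830) + G(-8)) + 2379) = √(√(1/(-537 + 1830) - 8*(1 + 2*(-8))) + 2379) = √(√(1/1293 - 8*(1 - 16)) + 2379) = √(√(1/1293 - 8*(-15)) + 2379) = √(√(1/1293 + 120) + 2379) = √(√(155161/1293) + 2379) = √(√200623173/1293 + 2379) = √(2379 + √200623173/1293)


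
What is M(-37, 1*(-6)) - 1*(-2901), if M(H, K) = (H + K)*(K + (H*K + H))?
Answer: -4796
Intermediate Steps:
M(H, K) = (H + K)*(H + K + H*K) (M(H, K) = (H + K)*(K + (H + H*K)) = (H + K)*(H + K + H*K))
M(-37, 1*(-6)) - 1*(-2901) = ((-37)² + (1*(-6))² - 37*(1*(-6))² + (1*(-6))*(-37)² + 2*(-37)*(1*(-6))) - 1*(-2901) = (1369 + (-6)² - 37*(-6)² - 6*1369 + 2*(-37)*(-6)) + 2901 = (1369 + 36 - 37*36 - 8214 + 444) + 2901 = (1369 + 36 - 1332 - 8214 + 444) + 2901 = -7697 + 2901 = -4796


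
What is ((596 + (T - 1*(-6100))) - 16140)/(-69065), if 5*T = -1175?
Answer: 9679/69065 ≈ 0.14014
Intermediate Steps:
T = -235 (T = (⅕)*(-1175) = -235)
((596 + (T - 1*(-6100))) - 16140)/(-69065) = ((596 + (-235 - 1*(-6100))) - 16140)/(-69065) = ((596 + (-235 + 6100)) - 16140)*(-1/69065) = ((596 + 5865) - 16140)*(-1/69065) = (6461 - 16140)*(-1/69065) = -9679*(-1/69065) = 9679/69065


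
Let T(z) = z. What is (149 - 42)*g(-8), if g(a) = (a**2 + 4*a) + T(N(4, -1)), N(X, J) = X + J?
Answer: 3745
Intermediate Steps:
N(X, J) = J + X
g(a) = 3 + a**2 + 4*a (g(a) = (a**2 + 4*a) + (-1 + 4) = (a**2 + 4*a) + 3 = 3 + a**2 + 4*a)
(149 - 42)*g(-8) = (149 - 42)*(3 + (-8)**2 + 4*(-8)) = 107*(3 + 64 - 32) = 107*35 = 3745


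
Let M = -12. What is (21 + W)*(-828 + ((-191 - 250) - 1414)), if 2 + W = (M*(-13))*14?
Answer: -5910649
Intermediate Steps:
W = 2182 (W = -2 - 12*(-13)*14 = -2 + 156*14 = -2 + 2184 = 2182)
(21 + W)*(-828 + ((-191 - 250) - 1414)) = (21 + 2182)*(-828 + ((-191 - 250) - 1414)) = 2203*(-828 + (-441 - 1414)) = 2203*(-828 - 1855) = 2203*(-2683) = -5910649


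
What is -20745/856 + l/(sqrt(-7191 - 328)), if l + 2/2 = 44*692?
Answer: -20745/856 - 30447*I*sqrt(7519)/7519 ≈ -24.235 - 351.13*I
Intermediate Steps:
l = 30447 (l = -1 + 44*692 = -1 + 30448 = 30447)
-20745/856 + l/(sqrt(-7191 - 328)) = -20745/856 + 30447/(sqrt(-7191 - 328)) = -20745*1/856 + 30447/(sqrt(-7519)) = -20745/856 + 30447/((I*sqrt(7519))) = -20745/856 + 30447*(-I*sqrt(7519)/7519) = -20745/856 - 30447*I*sqrt(7519)/7519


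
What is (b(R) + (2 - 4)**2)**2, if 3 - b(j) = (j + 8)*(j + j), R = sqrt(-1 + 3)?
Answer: 521 - 96*sqrt(2) ≈ 385.24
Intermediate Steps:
R = sqrt(2) ≈ 1.4142
b(j) = 3 - 2*j*(8 + j) (b(j) = 3 - (j + 8)*(j + j) = 3 - (8 + j)*2*j = 3 - 2*j*(8 + j))
(b(R) + (2 - 4)**2)**2 = ((3 - 16*sqrt(2) - 2*(sqrt(2))**2) + (2 - 4)**2)**2 = ((3 - 16*sqrt(2) - 2*2) + (-2)**2)**2 = ((3 - 16*sqrt(2) - 4) + 4)**2 = ((-1 - 16*sqrt(2)) + 4)**2 = (3 - 16*sqrt(2))**2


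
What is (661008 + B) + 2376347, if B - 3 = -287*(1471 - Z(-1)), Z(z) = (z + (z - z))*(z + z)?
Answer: 2615755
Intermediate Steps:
Z(z) = 2*z² (Z(z) = (z + 0)*(2*z) = z*(2*z) = 2*z²)
B = -421600 (B = 3 - 287*(1471 - 2*(-1)²) = 3 - 287*(1471 - 2) = 3 - 287*1469 = 3 - 421603 = -421600)
(661008 + B) + 2376347 = (661008 - 421600) + 2376347 = 239408 + 2376347 = 2615755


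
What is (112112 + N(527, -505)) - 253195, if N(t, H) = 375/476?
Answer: -67155133/476 ≈ -1.4108e+5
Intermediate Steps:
N(t, H) = 375/476 (N(t, H) = 375*(1/476) = 375/476)
(112112 + N(527, -505)) - 253195 = (112112 + 375/476) - 253195 = 53365687/476 - 253195 = -67155133/476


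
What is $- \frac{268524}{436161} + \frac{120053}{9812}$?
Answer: $\frac{1506899365}{129685204} \approx 11.62$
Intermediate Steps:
$- \frac{268524}{436161} + \frac{120053}{9812} = \left(-268524\right) \frac{1}{436161} + 120053 \cdot \frac{1}{9812} = - \frac{89508}{145387} + \frac{120053}{9812} = \frac{1506899365}{129685204}$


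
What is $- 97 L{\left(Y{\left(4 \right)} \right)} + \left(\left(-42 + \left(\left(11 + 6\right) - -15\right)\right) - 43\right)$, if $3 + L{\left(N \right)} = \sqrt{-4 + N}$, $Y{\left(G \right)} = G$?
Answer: $238$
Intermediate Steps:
$L{\left(N \right)} = -3 + \sqrt{-4 + N}$
$- 97 L{\left(Y{\left(4 \right)} \right)} + \left(\left(-42 + \left(\left(11 + 6\right) - -15\right)\right) - 43\right) = - 97 \left(-3 + \sqrt{-4 + 4}\right) + \left(\left(-42 + \left(\left(11 + 6\right) - -15\right)\right) - 43\right) = - 97 \left(-3 + \sqrt{0}\right) + \left(\left(-42 + \left(17 + 15\right)\right) - 43\right) = - 97 \left(-3 + 0\right) + \left(\left(-42 + 32\right) - 43\right) = \left(-97\right) \left(-3\right) - 53 = 291 - 53 = 238$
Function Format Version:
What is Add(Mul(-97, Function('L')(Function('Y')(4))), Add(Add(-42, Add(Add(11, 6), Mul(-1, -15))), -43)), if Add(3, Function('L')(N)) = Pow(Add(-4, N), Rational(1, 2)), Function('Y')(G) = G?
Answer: 238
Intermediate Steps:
Function('L')(N) = Add(-3, Pow(Add(-4, N), Rational(1, 2)))
Add(Mul(-97, Function('L')(Function('Y')(4))), Add(Add(-42, Add(Add(11, 6), Mul(-1, -15))), -43)) = Add(Mul(-97, Add(-3, Pow(Add(-4, 4), Rational(1, 2)))), Add(Add(-42, Add(Add(11, 6), Mul(-1, -15))), -43)) = Add(Mul(-97, Add(-3, Pow(0, Rational(1, 2)))), Add(Add(-42, Add(17, 15)), -43)) = Add(Mul(-97, Add(-3, 0)), Add(Add(-42, 32), -43)) = Add(Mul(-97, -3), Add(-10, -43)) = Add(291, -53) = 238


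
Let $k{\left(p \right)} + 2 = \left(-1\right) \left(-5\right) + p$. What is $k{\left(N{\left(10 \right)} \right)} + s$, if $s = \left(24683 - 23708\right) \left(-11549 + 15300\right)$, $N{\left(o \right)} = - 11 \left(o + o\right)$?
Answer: $3657008$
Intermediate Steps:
$N{\left(o \right)} = - 22 o$ ($N{\left(o \right)} = - 11 \cdot 2 o = - 22 o$)
$k{\left(p \right)} = 3 + p$ ($k{\left(p \right)} = -2 + \left(\left(-1\right) \left(-5\right) + p\right) = -2 + \left(5 + p\right) = 3 + p$)
$s = 3657225$ ($s = 975 \cdot 3751 = 3657225$)
$k{\left(N{\left(10 \right)} \right)} + s = \left(3 - 220\right) + 3657225 = -217 + 3657225 = 3657008$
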